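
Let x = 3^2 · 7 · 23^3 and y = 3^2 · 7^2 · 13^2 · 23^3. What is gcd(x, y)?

min exponent per shared prime: 3^2 · 7 · 23^3 = 766521

766521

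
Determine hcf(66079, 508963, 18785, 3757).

gcd(66079, 508963): 508963 = 7·66079 + 46410; 66079 = 1·46410 + 19669; 46410 = 2·19669 + 7072; 19669 = 2·7072 + 5525; 7072 = 1·5525 + 1547; 5525 = 3·1547 + 884; 1547 = 1·884 + 663; 884 = 1·663 + 221; 663 = 3·221 + 0 → 221
gcd(221, 18785): 18785 = 85·221 + 0 → 221
gcd(221, 3757): 3757 = 17·221 + 0 → 221

221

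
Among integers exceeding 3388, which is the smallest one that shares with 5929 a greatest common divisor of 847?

4235

gcd(a, 5929) = 847 forces 847 | a; write a = 847s. Then gcd(847s, 847·7) = 847·gcd(s, 7), so need gcd(s, 7) = 1.
847s > 3388 gives s ≥ 5. The least s ≥ 5 coprime to 7 is 5, so a = 847·5 = 4235.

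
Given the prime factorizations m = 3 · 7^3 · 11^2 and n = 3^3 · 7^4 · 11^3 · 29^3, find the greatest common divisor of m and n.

124509

min exponent per shared prime: 3 · 7^3 · 11^2 = 124509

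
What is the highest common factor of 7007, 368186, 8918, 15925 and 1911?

gcd(7007, 368186): 368186 = 52·7007 + 3822; 7007 = 1·3822 + 3185; 3822 = 1·3185 + 637; 3185 = 5·637 + 0 → 637
gcd(637, 8918): 8918 = 14·637 + 0 → 637
gcd(637, 15925): 15925 = 25·637 + 0 → 637
gcd(637, 1911): 1911 = 3·637 + 0 → 637

637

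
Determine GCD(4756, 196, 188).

gcd(4756, 196): 4756 = 24·196 + 52; 196 = 3·52 + 40; 52 = 1·40 + 12; 40 = 3·12 + 4; 12 = 3·4 + 0 → 4
gcd(4, 188): 188 = 47·4 + 0 → 4

4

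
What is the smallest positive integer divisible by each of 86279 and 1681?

145034999

86279 = 19² · 239; 1681 = 41²
max exponents: 19² · 41² · 239 = 145034999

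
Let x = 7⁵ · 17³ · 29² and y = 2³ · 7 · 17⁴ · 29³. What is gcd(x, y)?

28922831

min exponent per shared prime: 7 · 17³ · 29² = 28922831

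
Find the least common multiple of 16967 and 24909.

gcd first: 24909 = 1·16967 + 7942; 16967 = 2·7942 + 1083; 7942 = 7·1083 + 361; 1083 = 3·361 + 0 → gcd = 361
lcm = 16967·24909/gcd = 422631003/361 = 1170723

1170723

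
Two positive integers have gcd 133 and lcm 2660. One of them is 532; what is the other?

a·b = gcd·lcm = 133·2660 = 353780, so b = 353780/532 = 665.

665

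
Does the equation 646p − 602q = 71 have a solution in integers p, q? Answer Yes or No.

No

gcd(646, 602): 646 = 1·602 + 44; 602 = 13·44 + 30; 44 = 1·30 + 14; 30 = 2·14 + 2; 14 = 7·2 + 0 → 2
2 does not divide 71, so a solution does not exist.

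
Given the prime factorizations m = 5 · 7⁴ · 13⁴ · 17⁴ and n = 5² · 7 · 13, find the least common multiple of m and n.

143186232942025

max exponent per prime: 5² · 7⁴ · 13⁴ · 17⁴ = 143186232942025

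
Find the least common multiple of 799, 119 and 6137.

799 = 17 · 47; 119 = 7 · 17; 6137 = 17 · 19²
lcm takes max exponent of each prime: 7 · 17 · 19² · 47 = 2019073

2019073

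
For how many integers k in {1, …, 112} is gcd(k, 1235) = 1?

79

Prime factors of 1235: 5, 13, 19. Count integers ≤ 112 divisible by none of them.
By inclusion–exclusion: 112 − ⌊112/5⌋ − ⌊112/13⌋ − ⌊112/19⌋ + ⌊112/65⌋ + ⌊112/95⌋ + ⌊112/247⌋ − ⌊112/1235⌋ = 79.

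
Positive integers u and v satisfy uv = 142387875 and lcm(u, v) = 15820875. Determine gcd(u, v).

From gcd × lcm = uv: gcd = 142387875 / 15820875 = 9.

9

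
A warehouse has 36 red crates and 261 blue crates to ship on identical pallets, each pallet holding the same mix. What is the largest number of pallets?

36 = 2² · 3²
261 = 3² · 29
Common: 3² = 9

9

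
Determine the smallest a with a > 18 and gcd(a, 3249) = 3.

21

Multiples of 3 above 18: 3·7, 3·8, … . Need the cofactor coprime to 3249/3 = 1083.
Checking s = 7, 8, … the first with gcd(s, 1083) = 1 is s = 7, giving 21.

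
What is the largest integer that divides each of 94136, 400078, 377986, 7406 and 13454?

14

gcd(94136, 400078): 400078 = 4·94136 + 23534; 94136 = 4·23534 + 0 → 23534
gcd(23534, 377986): 377986 = 16·23534 + 1442; 23534 = 16·1442 + 462; 1442 = 3·462 + 56; 462 = 8·56 + 14; 56 = 4·14 + 0 → 14
gcd(14, 7406): 7406 = 529·14 + 0 → 14
gcd(14, 13454): 13454 = 961·14 + 0 → 14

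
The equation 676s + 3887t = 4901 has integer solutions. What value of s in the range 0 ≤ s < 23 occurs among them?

13

Euclid: 3887 = 5·676 + 507; 676 = 1·507 + 169; 507 = 3·169 + 0 → gcd = 169; 4901 = 169·29.
Back-substitution yields 676·(6) + 3887·(-1) = 169, so one solution is s = 6·29 = 174, t = -1·29 = -29.
Solutions in s differ by 3887/169 = 23; the one in [0, 23) is 174 mod 23 = 13.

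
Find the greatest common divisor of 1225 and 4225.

25

Euclid: 4225 = 3·1225 + 550; 1225 = 2·550 + 125; 550 = 4·125 + 50; 125 = 2·50 + 25; 50 = 2·25 + 0. Last nonzero remainder: 25.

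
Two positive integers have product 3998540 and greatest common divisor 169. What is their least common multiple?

23660

Since gcd(a,b)·lcm(a,b) = ab, lcm = 3998540/169 = 23660.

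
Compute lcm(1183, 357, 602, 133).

lcm(1183, 357) = 1183·357/gcd = 422331/7 = 60333
lcm(60333, 602) = 60333·602/gcd = 36320466/7 = 5188638
lcm(5188638, 133) = 5188638·133/gcd = 690088854/7 = 98584122

98584122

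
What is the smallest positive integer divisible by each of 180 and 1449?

180 = 2² · 3² · 5; 1449 = 3² · 7 · 23
max exponents: 2² · 3² · 5 · 7 · 23 = 28980

28980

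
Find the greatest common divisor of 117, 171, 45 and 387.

gcd(117, 171): 171 = 1·117 + 54; 117 = 2·54 + 9; 54 = 6·9 + 0 → 9
gcd(9, 45): 45 = 5·9 + 0 → 9
gcd(9, 387): 387 = 43·9 + 0 → 9

9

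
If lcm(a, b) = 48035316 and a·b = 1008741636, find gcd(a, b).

gcd·lcm = product, so gcd = 1008741636/48035316 = 21.

21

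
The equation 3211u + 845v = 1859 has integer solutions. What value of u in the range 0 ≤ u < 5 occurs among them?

gcd(3211, 845) = 169 (Euclid: 3211 = 3·845 + 676; 845 = 1·676 + 169; 676 = 4·169 + 0), and 169 | 1859.
Extended Euclid: 3211·(-1) + 845·(4) = 169. Scale by 11: u₀ = -11.
General solution u = u₀ + 5t; reducing mod 5 gives u = 4 (and v = -13).

4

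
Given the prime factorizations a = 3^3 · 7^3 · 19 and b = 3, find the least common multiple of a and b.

max exponent per prime: 3^3 · 7^3 · 19 = 175959

175959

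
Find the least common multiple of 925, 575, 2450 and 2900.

lcm(925, 575) = 925·575/gcd = 531875/25 = 21275
lcm(21275, 2450) = 21275·2450/gcd = 52123750/25 = 2084950
lcm(2084950, 2900) = 2084950·2900/gcd = 6046355000/50 = 120927100

120927100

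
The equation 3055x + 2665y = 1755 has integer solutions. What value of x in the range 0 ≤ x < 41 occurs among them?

25

gcd(3055, 2665) = 65 (Euclid: 3055 = 1·2665 + 390; 2665 = 6·390 + 325; 390 = 1·325 + 65; 325 = 5·65 + 0), and 65 | 1755.
Extended Euclid: 3055·(7) + 2665·(-8) = 65. Scale by 27: x₀ = 189.
General solution x = x₀ + 41t; reducing mod 41 gives x = 25 (and y = -28).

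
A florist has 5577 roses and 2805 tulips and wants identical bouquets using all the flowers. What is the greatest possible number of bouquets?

33

Euclid: 5577 = 1·2805 + 2772; 2805 = 1·2772 + 33; 2772 = 84·33 + 0. Last nonzero remainder: 33.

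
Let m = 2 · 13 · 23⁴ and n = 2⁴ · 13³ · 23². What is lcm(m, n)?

9836970832

max exponent per prime: 2⁴ · 13³ · 23⁴ = 9836970832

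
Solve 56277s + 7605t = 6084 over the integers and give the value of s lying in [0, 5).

2

Reduce mod 7605: 56277s ≡ 6084 (mod 7605). With g = gcd(56277, 7605) = 1521 dividing 6084, divide through: 37s ≡ 4 (mod 5).
Since gcd(37, 5) = 1, s ≡ 4·(37)⁻¹ ≡ 2 (mod 5). Smallest non-negative: 2.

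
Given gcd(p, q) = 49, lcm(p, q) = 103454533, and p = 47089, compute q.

107653

Using pq = gcd(p,q)·lcm(p,q) = 49·103454533 = 5069272117, we get q = 5069272117/47089 = 107653.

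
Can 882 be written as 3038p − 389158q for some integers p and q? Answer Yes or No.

gcd(3038, 389158): 389158 = 128·3038 + 294; 3038 = 10·294 + 98; 294 = 3·98 + 0 → 98
98 divides 882, so a solution exists.

Yes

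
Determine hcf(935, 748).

187

Euclid: 935 = 1·748 + 187; 748 = 4·187 + 0. Last nonzero remainder: 187.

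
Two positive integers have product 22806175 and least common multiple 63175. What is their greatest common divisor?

361

From gcd × lcm = pq: gcd = 22806175 / 63175 = 361.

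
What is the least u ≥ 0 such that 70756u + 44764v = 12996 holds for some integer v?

Euclid: 70756 = 1·44764 + 25992; 44764 = 1·25992 + 18772; 25992 = 1·18772 + 7220; 18772 = 2·7220 + 4332; 7220 = 1·4332 + 2888; 4332 = 1·2888 + 1444; 2888 = 2·1444 + 0 → gcd = 1444; 12996 = 1444·9.
Back-substitution yields 70756·(-12) + 44764·(19) = 1444, so one solution is u = -12·9 = -108, v = 19·9 = 171.
Solutions in u differ by 44764/1444 = 31; the one in [0, 31) is -108 mod 31 = 16.

16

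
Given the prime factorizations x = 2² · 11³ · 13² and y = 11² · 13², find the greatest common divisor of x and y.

min exponent per shared prime: 11² · 13² = 20449

20449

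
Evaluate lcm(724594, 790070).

286239990790

724594 = 2 · 13 · 29 · 31²; 790070 = 2 · 5 · 41² · 47
max exponents: 2 · 5 · 13 · 29 · 31² · 41² · 47 = 286239990790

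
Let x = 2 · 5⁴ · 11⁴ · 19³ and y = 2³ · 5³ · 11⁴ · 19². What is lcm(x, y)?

502113095000

max exponent per prime: 2³ · 5⁴ · 11⁴ · 19³ = 502113095000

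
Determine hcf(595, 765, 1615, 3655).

85

gcd(595, 765): 765 = 1·595 + 170; 595 = 3·170 + 85; 170 = 2·85 + 0 → 85
gcd(85, 1615): 1615 = 19·85 + 0 → 85
gcd(85, 3655): 3655 = 43·85 + 0 → 85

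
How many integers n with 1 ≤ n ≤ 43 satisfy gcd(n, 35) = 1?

Prime factors of 35: 5, 7. Count integers ≤ 43 divisible by none of them.
By inclusion–exclusion: 43 − ⌊43/5⌋ − ⌊43/7⌋ + ⌊43/35⌋ = 30.

30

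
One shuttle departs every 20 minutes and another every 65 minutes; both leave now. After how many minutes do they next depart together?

260

20 = 2² · 5; 65 = 5 · 13
max exponents: 2² · 5 · 13 = 260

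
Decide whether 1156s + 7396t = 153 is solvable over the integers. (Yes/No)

By Bézout, 1156s + 7396t = 153 has integer solutions iff gcd(1156, 7396) | 153.
Euclid: 7396 = 6·1156 + 460; 1156 = 2·460 + 236; 460 = 1·236 + 224; 236 = 1·224 + 12; 224 = 18·12 + 8; 12 = 1·8 + 4; 8 = 2·4 + 0. gcd = 4; 153 mod 4 = 1. No.

No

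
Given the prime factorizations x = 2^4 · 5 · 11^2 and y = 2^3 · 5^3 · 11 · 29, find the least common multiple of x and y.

7018000

max exponent per prime: 2^4 · 5^3 · 11^2 · 29 = 7018000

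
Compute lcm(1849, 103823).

191968727

gcd first: 103823 = 56·1849 + 279; 1849 = 6·279 + 175; 279 = 1·175 + 104; 175 = 1·104 + 71; 104 = 1·71 + 33; 71 = 2·33 + 5; 33 = 6·5 + 3; 5 = 1·3 + 2; 3 = 1·2 + 1; 2 = 2·1 + 0 → gcd = 1
lcm = 1849·103823/gcd = 191968727/1 = 191968727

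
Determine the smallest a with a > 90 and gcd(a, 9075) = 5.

gcd(a, 9075) = 5 forces 5 | a; write a = 5s. Then gcd(5s, 5·1815) = 5·gcd(s, 1815), so need gcd(s, 1815) = 1.
5s > 90 gives s ≥ 19. The least s ≥ 19 coprime to 1815 is 19, so a = 5·19 = 95.

95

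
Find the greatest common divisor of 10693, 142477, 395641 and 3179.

289

gcd(10693, 142477): 142477 = 13·10693 + 3468; 10693 = 3·3468 + 289; 3468 = 12·289 + 0 → 289
gcd(289, 395641): 395641 = 1369·289 + 0 → 289
gcd(289, 3179): 3179 = 11·289 + 0 → 289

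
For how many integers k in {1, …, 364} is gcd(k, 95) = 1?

276

Prime factors of 95: 5, 19. Count integers ≤ 364 divisible by none of them.
By inclusion–exclusion: 364 − ⌊364/5⌋ − ⌊364/19⌋ + ⌊364/95⌋ = 276.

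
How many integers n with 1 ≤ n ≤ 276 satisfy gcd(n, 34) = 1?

34 = 2·17. Inclusion–exclusion on these primes:
276 − ⌊276/2⌋ − ⌊276/17⌋ + ⌊276/34⌋ = 130

130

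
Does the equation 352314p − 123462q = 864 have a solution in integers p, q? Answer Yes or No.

gcd(352314, 123462): 352314 = 2·123462 + 105390; 123462 = 1·105390 + 18072; 105390 = 5·18072 + 15030; 18072 = 1·15030 + 3042; 15030 = 4·3042 + 2862; 3042 = 1·2862 + 180; 2862 = 15·180 + 162; 180 = 1·162 + 18; 162 = 9·18 + 0 → 18
18 divides 864, so a solution exists.

Yes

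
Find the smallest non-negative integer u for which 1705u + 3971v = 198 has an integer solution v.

63

gcd(1705, 3971) = 11 (Euclid: 3971 = 2·1705 + 561; 1705 = 3·561 + 22; 561 = 25·22 + 11; 22 = 2·11 + 0), and 11 | 198.
Extended Euclid: 1705·(-177) + 3971·(76) = 11. Scale by 18: u₀ = -3186.
General solution u = u₀ + 361t; reducing mod 361 gives u = 63 (and v = -27).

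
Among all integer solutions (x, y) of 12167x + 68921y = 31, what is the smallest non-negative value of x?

gcd(12167, 68921) = 1 (Euclid: 68921 = 5·12167 + 8086; 12167 = 1·8086 + 4081; 8086 = 1·4081 + 4005; 4081 = 1·4005 + 76; 4005 = 52·76 + 53; 76 = 1·53 + 23; 53 = 2·23 + 7; 23 = 3·7 + 2; 7 = 3·2 + 1; 2 = 2·1 + 0), and 1 | 31.
Extended Euclid: 12167·(-29926) + 68921·(5283) = 1. Scale by 31: x₀ = -927706.
General solution x = x₀ + 68921t; reducing mod 68921 gives x = 37188 (and y = -6565).

37188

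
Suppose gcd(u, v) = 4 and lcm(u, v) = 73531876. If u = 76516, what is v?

Using uv = gcd(u,v)·lcm(u,v) = 4·73531876 = 294127504, we get v = 294127504/76516 = 3844.

3844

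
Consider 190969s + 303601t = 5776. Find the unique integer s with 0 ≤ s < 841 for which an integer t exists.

690

Reduce mod 303601: 190969s ≡ 5776 (mod 303601). With g = gcd(190969, 303601) = 361 dividing 5776, divide through: 529s ≡ 16 (mod 841).
Since gcd(529, 841) = 1, s ≡ 16·(529)⁻¹ ≡ 690 (mod 841). Smallest non-negative: 690.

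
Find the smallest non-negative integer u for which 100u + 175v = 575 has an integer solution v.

4

Reduce mod 175: 100u ≡ 575 (mod 175). With g = gcd(100, 175) = 25 dividing 575, divide through: 4u ≡ 23 (mod 7).
Since gcd(4, 7) = 1, u ≡ 23·(4)⁻¹ ≡ 4 (mod 7). Smallest non-negative: 4.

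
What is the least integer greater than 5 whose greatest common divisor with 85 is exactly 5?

10

Multiples of 5 above 5: 5·2, 5·3, … . Need the cofactor coprime to 85/5 = 17.
Checking s = 2, 3, … the first with gcd(s, 17) = 1 is s = 2, giving 10.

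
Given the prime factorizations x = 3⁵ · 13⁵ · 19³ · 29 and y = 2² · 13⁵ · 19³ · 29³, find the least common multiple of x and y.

max exponent per prime: 2² · 3⁵ · 13⁵ · 19³ · 29³ = 60372314117480196

60372314117480196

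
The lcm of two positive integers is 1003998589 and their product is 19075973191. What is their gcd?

gcd·lcm = product, so gcd = 19075973191/1003998589 = 19.

19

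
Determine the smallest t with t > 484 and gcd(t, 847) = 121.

Multiples of 121 above 484: 121·5, 121·6, … . Need the cofactor coprime to 847/121 = 7.
Checking s = 5, 6, … the first with gcd(s, 7) = 1 is s = 5, giving 605.

605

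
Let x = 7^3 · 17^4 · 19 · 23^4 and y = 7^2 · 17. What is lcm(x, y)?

max exponent per prime: 7^3 · 17^4 · 19 · 23^4 = 152319235249237

152319235249237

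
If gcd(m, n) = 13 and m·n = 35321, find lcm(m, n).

gcd·lcm = product, so lcm = 35321/13 = 2717.

2717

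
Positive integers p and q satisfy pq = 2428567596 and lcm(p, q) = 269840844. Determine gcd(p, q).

gcd·lcm = product, so gcd = 2428567596/269840844 = 9.

9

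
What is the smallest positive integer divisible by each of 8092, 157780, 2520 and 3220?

8092 = 2² · 7 · 17²; 157780 = 2² · 5 · 7³ · 23; 2520 = 2³ · 3² · 5 · 7; 3220 = 2² · 5 · 7 · 23
lcm takes max exponent of each prime: 2³ · 3² · 5 · 7³ · 17² · 23 = 820771560

820771560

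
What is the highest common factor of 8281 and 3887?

Euclid: 8281 = 2·3887 + 507; 3887 = 7·507 + 338; 507 = 1·338 + 169; 338 = 2·169 + 0. Last nonzero remainder: 169.

169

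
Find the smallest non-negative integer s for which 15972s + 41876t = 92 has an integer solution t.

Euclid: 41876 = 2·15972 + 9932; 15972 = 1·9932 + 6040; 9932 = 1·6040 + 3892; 6040 = 1·3892 + 2148; 3892 = 1·2148 + 1744; 2148 = 1·1744 + 404; 1744 = 4·404 + 128; 404 = 3·128 + 20; 128 = 6·20 + 8; 20 = 2·8 + 4; 8 = 2·4 + 0 → gcd = 4; 92 = 4·23.
Back-substitution yields 15972·(4250) + 41876·(-1621) = 4, so one solution is s = 4250·23 = 97750, t = -1621·23 = -37283.
Solutions in s differ by 41876/4 = 10469; the one in [0, 10469) is 97750 mod 10469 = 3529.

3529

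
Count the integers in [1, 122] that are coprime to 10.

49

10 = 2·5. Inclusion–exclusion on these primes:
122 − ⌊122/2⌋ − ⌊122/5⌋ + ⌊122/10⌋ = 49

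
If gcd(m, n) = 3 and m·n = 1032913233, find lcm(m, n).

gcd·lcm = product, so lcm = 1032913233/3 = 344304411.

344304411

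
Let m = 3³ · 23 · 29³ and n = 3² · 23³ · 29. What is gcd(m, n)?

min exponent per shared prime: 3² · 23 · 29 = 6003

6003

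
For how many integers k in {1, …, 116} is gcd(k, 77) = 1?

91

Prime factors of 77: 7, 11. Count integers ≤ 116 divisible by none of them.
By inclusion–exclusion: 116 − ⌊116/7⌋ − ⌊116/11⌋ + ⌊116/77⌋ = 91.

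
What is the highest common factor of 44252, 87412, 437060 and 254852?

gcd(44252, 87412): 87412 = 1·44252 + 43160; 44252 = 1·43160 + 1092; 43160 = 39·1092 + 572; 1092 = 1·572 + 520; 572 = 1·520 + 52; 520 = 10·52 + 0 → 52
gcd(52, 437060): 437060 = 8405·52 + 0 → 52
gcd(52, 254852): 254852 = 4901·52 + 0 → 52

52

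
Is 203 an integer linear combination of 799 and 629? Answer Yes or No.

No

By Bézout, 799p − 629q = 203 has integer solutions iff gcd(799, 629) | 203.
Euclid: 799 = 1·629 + 170; 629 = 3·170 + 119; 170 = 1·119 + 51; 119 = 2·51 + 17; 51 = 3·17 + 0. gcd = 17; 203 mod 17 = 16. No.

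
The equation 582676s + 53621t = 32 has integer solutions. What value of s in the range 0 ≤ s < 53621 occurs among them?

Euclid: 582676 = 10·53621 + 46466; 53621 = 1·46466 + 7155; 46466 = 6·7155 + 3536; 7155 = 2·3536 + 83; 3536 = 42·83 + 50; 83 = 1·50 + 33; 50 = 1·33 + 17; 33 = 1·17 + 16; 17 = 1·16 + 1; 16 = 16·1 + 0 → gcd = 1; 32 = 1·32.
Back-substitution yields 582676·(3230) + 53621·(-35099) = 1, so one solution is s = 3230·32 = 103360, t = -35099·32 = -1123168.
Solutions in s differ by 53621/1 = 53621; the one in [0, 53621) is 103360 mod 53621 = 49739.

49739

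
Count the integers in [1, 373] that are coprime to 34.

176

Prime factors of 34: 2, 17. Count integers ≤ 373 divisible by none of them.
By inclusion–exclusion: 373 − ⌊373/2⌋ − ⌊373/17⌋ + ⌊373/34⌋ = 176.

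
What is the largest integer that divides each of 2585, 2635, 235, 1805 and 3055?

gcd(2585, 2635): 2635 = 1·2585 + 50; 2585 = 51·50 + 35; 50 = 1·35 + 15; 35 = 2·15 + 5; 15 = 3·5 + 0 → 5
gcd(5, 235): 235 = 47·5 + 0 → 5
gcd(5, 1805): 1805 = 361·5 + 0 → 5
gcd(5, 3055): 3055 = 611·5 + 0 → 5

5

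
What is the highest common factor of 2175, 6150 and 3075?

gcd(2175, 6150): 6150 = 2·2175 + 1800; 2175 = 1·1800 + 375; 1800 = 4·375 + 300; 375 = 1·300 + 75; 300 = 4·75 + 0 → 75
gcd(75, 3075): 3075 = 41·75 + 0 → 75

75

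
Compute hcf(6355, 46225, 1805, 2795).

5

gcd(6355, 46225): 46225 = 7·6355 + 1740; 6355 = 3·1740 + 1135; 1740 = 1·1135 + 605; 1135 = 1·605 + 530; 605 = 1·530 + 75; 530 = 7·75 + 5; 75 = 15·5 + 0 → 5
gcd(5, 1805): 1805 = 361·5 + 0 → 5
gcd(5, 2795): 2795 = 559·5 + 0 → 5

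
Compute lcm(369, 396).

16236

369 = 3² · 41; 396 = 2² · 3² · 11
max exponents: 2² · 3² · 11 · 41 = 16236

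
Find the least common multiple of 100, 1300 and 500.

6500

100 = 2² · 5²; 1300 = 2² · 5² · 13; 500 = 2² · 5³
lcm takes max exponent of each prime: 2² · 5³ · 13 = 6500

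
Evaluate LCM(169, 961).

169 = 13²; 961 = 31²
max exponents: 13² · 31² = 162409

162409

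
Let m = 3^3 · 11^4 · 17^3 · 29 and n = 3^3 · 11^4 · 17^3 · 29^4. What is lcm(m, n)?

max exponent per prime: 3^3 · 11^4 · 17^3 · 29^4 = 1373641049001771

1373641049001771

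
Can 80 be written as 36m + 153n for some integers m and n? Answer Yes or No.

By Bézout, 36m + 153n = 80 has integer solutions iff gcd(36, 153) | 80.
Euclid: 153 = 4·36 + 9; 36 = 4·9 + 0. gcd = 9; 80 mod 9 = 8. No.

No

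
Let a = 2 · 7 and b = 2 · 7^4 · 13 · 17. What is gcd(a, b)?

min exponent per shared prime: 2 · 7 = 14

14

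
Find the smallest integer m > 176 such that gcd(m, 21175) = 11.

Multiples of 11 above 176: 11·17, 11·18, … . Need the cofactor coprime to 21175/11 = 1925.
Checking s = 17, 18, … the first with gcd(s, 1925) = 1 is s = 17, giving 187.

187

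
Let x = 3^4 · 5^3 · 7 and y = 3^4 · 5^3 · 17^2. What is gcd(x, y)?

min exponent per shared prime: 3^4 · 5^3 = 10125

10125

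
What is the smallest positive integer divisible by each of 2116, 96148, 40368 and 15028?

148344350499696

2116 = 2² · 23²; 96148 = 2² · 13 · 43²; 40368 = 2⁴ · 3 · 29²; 15028 = 2² · 13 · 17²
lcm takes max exponent of each prime: 2⁴ · 3 · 13 · 17² · 23² · 29² · 43² = 148344350499696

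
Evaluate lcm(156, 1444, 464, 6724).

156 = 2² · 3 · 13; 1444 = 2² · 19²; 464 = 2⁴ · 29; 6724 = 2² · 41²
lcm takes max exponent of each prime: 2⁴ · 3 · 13 · 19² · 29 · 41² = 10981394736

10981394736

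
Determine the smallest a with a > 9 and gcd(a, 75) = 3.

Multiples of 3 above 9: 3·4, 3·5, … . Need the cofactor coprime to 75/3 = 25.
Checking s = 4, 5, … the first with gcd(s, 25) = 1 is s = 4, giving 12.

12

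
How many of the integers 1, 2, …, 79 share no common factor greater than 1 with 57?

50

Prime factors of 57: 3, 19. Count integers ≤ 79 divisible by none of them.
By inclusion–exclusion: 79 − ⌊79/3⌋ − ⌊79/19⌋ + ⌊79/57⌋ = 50.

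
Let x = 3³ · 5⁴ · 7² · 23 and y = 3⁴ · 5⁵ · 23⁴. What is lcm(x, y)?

3470902903125

max exponent per prime: 3⁴ · 5⁵ · 7² · 23⁴ = 3470902903125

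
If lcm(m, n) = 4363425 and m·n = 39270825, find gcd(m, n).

9

From gcd × lcm = mn: gcd = 39270825 / 4363425 = 9.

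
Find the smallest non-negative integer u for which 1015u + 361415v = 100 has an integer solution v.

Reduce mod 361415: 1015u ≡ 100 (mod 361415). With g = gcd(1015, 361415) = 5 dividing 100, divide through: 203u ≡ 20 (mod 72283).
Since gcd(203, 72283) = 1, u ≡ 20·(203)⁻¹ ≡ 47714 (mod 72283). Smallest non-negative: 47714.

47714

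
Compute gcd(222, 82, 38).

2

gcd(222, 82): 222 = 2·82 + 58; 82 = 1·58 + 24; 58 = 2·24 + 10; 24 = 2·10 + 4; 10 = 2·4 + 2; 4 = 2·2 + 0 → 2
gcd(2, 38): 38 = 19·2 + 0 → 2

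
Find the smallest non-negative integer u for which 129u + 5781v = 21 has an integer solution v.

Euclid: 5781 = 44·129 + 105; 129 = 1·105 + 24; 105 = 4·24 + 9; 24 = 2·9 + 6; 9 = 1·6 + 3; 6 = 2·3 + 0 → gcd = 3; 21 = 3·7.
Back-substitution yields 129·(-717) + 5781·(16) = 3, so one solution is u = -717·7 = -5019, v = 16·7 = 112.
Solutions in u differ by 5781/3 = 1927; the one in [0, 1927) is -5019 mod 1927 = 762.

762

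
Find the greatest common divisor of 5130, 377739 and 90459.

171

gcd(5130, 377739): 377739 = 73·5130 + 3249; 5130 = 1·3249 + 1881; 3249 = 1·1881 + 1368; 1881 = 1·1368 + 513; 1368 = 2·513 + 342; 513 = 1·342 + 171; 342 = 2·171 + 0 → 171
gcd(171, 90459): 90459 = 529·171 + 0 → 171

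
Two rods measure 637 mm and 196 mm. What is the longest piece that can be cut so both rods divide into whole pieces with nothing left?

Euclid: 637 = 3·196 + 49; 196 = 4·49 + 0. Last nonzero remainder: 49.

49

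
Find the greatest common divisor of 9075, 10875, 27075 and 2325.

75

gcd(9075, 10875): 10875 = 1·9075 + 1800; 9075 = 5·1800 + 75; 1800 = 24·75 + 0 → 75
gcd(75, 27075): 27075 = 361·75 + 0 → 75
gcd(75, 2325): 2325 = 31·75 + 0 → 75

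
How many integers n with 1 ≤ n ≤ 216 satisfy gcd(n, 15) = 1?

115

Prime factors of 15: 3, 5. Count integers ≤ 216 divisible by none of them.
By inclusion–exclusion: 216 − ⌊216/3⌋ − ⌊216/5⌋ + ⌊216/15⌋ = 115.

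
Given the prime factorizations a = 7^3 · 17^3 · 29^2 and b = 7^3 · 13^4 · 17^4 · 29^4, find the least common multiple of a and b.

max exponent per prime: 7^3 · 13^4 · 17^4 · 29^4 = 578702297265533623

578702297265533623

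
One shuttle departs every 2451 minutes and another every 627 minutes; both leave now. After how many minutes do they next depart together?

2451 = 3 · 19 · 43; 627 = 3 · 11 · 19
max exponents: 3 · 11 · 19 · 43 = 26961

26961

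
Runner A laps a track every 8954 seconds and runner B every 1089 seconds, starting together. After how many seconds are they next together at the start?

gcd first: 8954 = 8·1089 + 242; 1089 = 4·242 + 121; 242 = 2·121 + 0 → gcd = 121
lcm = 8954·1089/gcd = 9750906/121 = 80586

80586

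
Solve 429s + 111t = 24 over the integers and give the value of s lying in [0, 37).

gcd(429, 111) = 3 (Euclid: 429 = 3·111 + 96; 111 = 1·96 + 15; 96 = 6·15 + 6; 15 = 2·6 + 3; 6 = 2·3 + 0), and 3 | 24.
Extended Euclid: 429·(-15) + 111·(58) = 3. Scale by 8: s₀ = -120.
General solution s = s₀ + 37k; reducing mod 37 gives s = 28 (and t = -108).

28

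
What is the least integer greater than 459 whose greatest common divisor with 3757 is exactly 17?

gcd(k, 3757) = 17 forces 17 | k; write k = 17s. Then gcd(17s, 17·221) = 17·gcd(s, 221), so need gcd(s, 221) = 1.
17s > 459 gives s ≥ 28. The least s ≥ 28 coprime to 221 is 28, so k = 17·28 = 476.

476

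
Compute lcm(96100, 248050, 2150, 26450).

10844680018700

96100 = 2² · 5² · 31²; 248050 = 2 · 5² · 11² · 41; 2150 = 2 · 5² · 43; 26450 = 2 · 5² · 23²
lcm takes max exponent of each prime: 2² · 5² · 11² · 23² · 31² · 41 · 43 = 10844680018700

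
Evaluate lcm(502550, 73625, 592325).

502550 = 2 · 5² · 19 · 23²; 73625 = 5³ · 19 · 31; 592325 = 5² · 19 · 29 · 43
lcm takes max exponent of each prime: 2 · 5³ · 19 · 23² · 29 · 31 · 43 = 97135376750

97135376750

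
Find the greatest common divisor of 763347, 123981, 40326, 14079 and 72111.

gcd(763347, 123981): 763347 = 6·123981 + 19461; 123981 = 6·19461 + 7215; 19461 = 2·7215 + 5031; 7215 = 1·5031 + 2184; 5031 = 2·2184 + 663; 2184 = 3·663 + 195; 663 = 3·195 + 78; 195 = 2·78 + 39; 78 = 2·39 + 0 → 39
gcd(39, 40326): 40326 = 1034·39 + 0 → 39
gcd(39, 14079): 14079 = 361·39 + 0 → 39
gcd(39, 72111): 72111 = 1849·39 + 0 → 39

39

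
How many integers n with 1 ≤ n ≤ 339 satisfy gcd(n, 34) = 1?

34 = 2·17. Inclusion–exclusion on these primes:
339 − ⌊339/2⌋ − ⌊339/17⌋ + ⌊339/34⌋ = 160

160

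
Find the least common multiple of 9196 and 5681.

9196 = 2² · 11² · 19; 5681 = 13 · 19 · 23
max exponents: 2² · 11² · 13 · 19 · 23 = 2749604

2749604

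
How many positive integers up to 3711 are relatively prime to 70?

1273

Prime factors of 70: 2, 5, 7. Count integers ≤ 3711 divisible by none of them.
By inclusion–exclusion: 3711 − ⌊3711/2⌋ − ⌊3711/5⌋ − ⌊3711/7⌋ + ⌊3711/10⌋ + ⌊3711/14⌋ + ⌊3711/35⌋ − ⌊3711/70⌋ = 1273.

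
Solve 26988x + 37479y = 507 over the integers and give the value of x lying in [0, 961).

Euclid: 37479 = 1·26988 + 10491; 26988 = 2·10491 + 6006; 10491 = 1·6006 + 4485; 6006 = 1·4485 + 1521; 4485 = 2·1521 + 1443; 1521 = 1·1443 + 78; 1443 = 18·78 + 39; 78 = 2·39 + 0 → gcd = 39; 507 = 39·13.
Back-substitution yields 26988·(-468) + 37479·(337) = 39, so one solution is x = -468·13 = -6084, y = 337·13 = 4381.
Solutions in x differ by 37479/39 = 961; the one in [0, 961) is -6084 mod 961 = 643.

643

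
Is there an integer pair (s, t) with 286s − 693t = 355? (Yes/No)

By Bézout, 286s − 693t = 355 has integer solutions iff gcd(286, 693) | 355.
Euclid: 693 = 2·286 + 121; 286 = 2·121 + 44; 121 = 2·44 + 33; 44 = 1·33 + 11; 33 = 3·11 + 0. gcd = 11; 355 mod 11 = 3. No.

No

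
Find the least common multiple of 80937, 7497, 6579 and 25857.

80937 = 3² · 17 · 23²; 7497 = 3² · 7² · 17; 6579 = 3² · 17 · 43; 25857 = 3² · 13² · 17
lcm takes max exponent of each prime: 3² · 7² · 13² · 17 · 23² · 43 = 28820289771

28820289771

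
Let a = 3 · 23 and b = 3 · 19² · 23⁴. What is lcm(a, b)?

max exponent per prime: 3 · 19² · 23⁴ = 303067803

303067803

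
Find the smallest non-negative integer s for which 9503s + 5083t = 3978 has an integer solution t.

17

gcd(9503, 5083) = 221 (Euclid: 9503 = 1·5083 + 4420; 5083 = 1·4420 + 663; 4420 = 6·663 + 442; 663 = 1·442 + 221; 442 = 2·221 + 0), and 221 | 3978.
Extended Euclid: 9503·(-8) + 5083·(15) = 221. Scale by 18: s₀ = -144.
General solution s = s₀ + 23k; reducing mod 23 gives s = 17 (and t = -31).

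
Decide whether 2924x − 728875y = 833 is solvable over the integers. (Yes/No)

Yes

By Bézout, 2924x − 728875y = 833 has integer solutions iff gcd(2924, 728875) | 833.
Euclid: 728875 = 249·2924 + 799; 2924 = 3·799 + 527; 799 = 1·527 + 272; 527 = 1·272 + 255; 272 = 1·255 + 17; 255 = 15·17 + 0. gcd = 17; 833 mod 17 = 0. Yes.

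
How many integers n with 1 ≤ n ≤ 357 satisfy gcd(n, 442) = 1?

155

Prime factors of 442: 2, 13, 17. Count integers ≤ 357 divisible by none of them.
By inclusion–exclusion: 357 − ⌊357/2⌋ − ⌊357/13⌋ − ⌊357/17⌋ + ⌊357/26⌋ + ⌊357/34⌋ + ⌊357/221⌋ − ⌊357/442⌋ = 155.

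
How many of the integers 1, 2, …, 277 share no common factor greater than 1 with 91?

Prime factors of 91: 7, 13. Count integers ≤ 277 divisible by none of them.
By inclusion–exclusion: 277 − ⌊277/7⌋ − ⌊277/13⌋ + ⌊277/91⌋ = 220.

220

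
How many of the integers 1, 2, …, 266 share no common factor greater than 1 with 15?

Prime factors of 15: 3, 5. Count integers ≤ 266 divisible by none of them.
By inclusion–exclusion: 266 − ⌊266/3⌋ − ⌊266/5⌋ + ⌊266/15⌋ = 142.

142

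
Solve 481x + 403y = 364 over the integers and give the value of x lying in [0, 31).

15

gcd(481, 403) = 13 (Euclid: 481 = 1·403 + 78; 403 = 5·78 + 13; 78 = 6·13 + 0), and 13 | 364.
Extended Euclid: 481·(-5) + 403·(6) = 13. Scale by 28: x₀ = -140.
General solution x = x₀ + 31t; reducing mod 31 gives x = 15 (and y = -17).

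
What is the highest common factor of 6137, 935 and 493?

17

gcd(6137, 935): 6137 = 6·935 + 527; 935 = 1·527 + 408; 527 = 1·408 + 119; 408 = 3·119 + 51; 119 = 2·51 + 17; 51 = 3·17 + 0 → 17
gcd(17, 493): 493 = 29·17 + 0 → 17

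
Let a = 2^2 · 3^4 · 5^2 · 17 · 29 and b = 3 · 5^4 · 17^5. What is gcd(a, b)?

1275

min exponent per shared prime: 3 · 5^2 · 17 = 1275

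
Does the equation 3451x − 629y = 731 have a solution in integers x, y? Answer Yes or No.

By Bézout, 3451x − 629y = 731 has integer solutions iff gcd(3451, 629) | 731.
Euclid: 3451 = 5·629 + 306; 629 = 2·306 + 17; 306 = 18·17 + 0. gcd = 17; 731 mod 17 = 0. Yes.

Yes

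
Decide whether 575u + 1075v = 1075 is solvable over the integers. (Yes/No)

By Bézout, 575u + 1075v = 1075 has integer solutions iff gcd(575, 1075) | 1075.
Euclid: 1075 = 1·575 + 500; 575 = 1·500 + 75; 500 = 6·75 + 50; 75 = 1·50 + 25; 50 = 2·25 + 0. gcd = 25; 1075 mod 25 = 0. Yes.

Yes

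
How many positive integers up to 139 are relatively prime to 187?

119

Prime factors of 187: 11, 17. Count integers ≤ 139 divisible by none of them.
By inclusion–exclusion: 139 − ⌊139/11⌋ − ⌊139/17⌋ + ⌊139/187⌋ = 119.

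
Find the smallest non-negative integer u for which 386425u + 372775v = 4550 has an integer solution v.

Reduce mod 372775: 386425u ≡ 4550 (mod 372775). With g = gcd(386425, 372775) = 325 dividing 4550, divide through: 1189u ≡ 14 (mod 1147).
Since gcd(1189, 1147) = 1, u ≡ 14·(1189)⁻¹ ≡ 765 (mod 1147). Smallest non-negative: 765.

765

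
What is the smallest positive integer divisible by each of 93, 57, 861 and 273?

lcm(93, 57) = 93·57/gcd = 5301/3 = 1767
lcm(1767, 861) = 1767·861/gcd = 1521387/3 = 507129
lcm(507129, 273) = 507129·273/gcd = 138446217/21 = 6592677

6592677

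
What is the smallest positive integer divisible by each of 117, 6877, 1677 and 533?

lcm(117, 6877) = 117·6877/gcd = 804609/13 = 61893
lcm(61893, 1677) = 61893·1677/gcd = 103794561/39 = 2661399
lcm(2661399, 533) = 2661399·533/gcd = 1418525667/13 = 109117359

109117359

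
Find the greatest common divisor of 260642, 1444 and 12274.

gcd(260642, 1444): 260642 = 180·1444 + 722; 1444 = 2·722 + 0 → 722
gcd(722, 12274): 12274 = 17·722 + 0 → 722

722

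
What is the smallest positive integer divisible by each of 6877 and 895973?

473969717

6877 = 13 · 23²; 895973 = 13 · 41³
max exponents: 13 · 23² · 41³ = 473969717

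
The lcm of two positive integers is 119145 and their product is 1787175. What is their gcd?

From gcd × lcm = ab: gcd = 1787175 / 119145 = 15.

15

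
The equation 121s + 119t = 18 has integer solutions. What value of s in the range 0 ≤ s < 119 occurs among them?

gcd(121, 119) = 1 (Euclid: 121 = 1·119 + 2; 119 = 59·2 + 1; 2 = 2·1 + 0), and 1 | 18.
Extended Euclid: 121·(-59) + 119·(60) = 1. Scale by 18: s₀ = -1062.
General solution s = s₀ + 119k; reducing mod 119 gives s = 9 (and t = -9).

9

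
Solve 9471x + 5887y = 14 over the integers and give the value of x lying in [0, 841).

23

gcd(9471, 5887) = 7 (Euclid: 9471 = 1·5887 + 3584; 5887 = 1·3584 + 2303; 3584 = 1·2303 + 1281; 2303 = 1·1281 + 1022; 1281 = 1·1022 + 259; 1022 = 3·259 + 245; 259 = 1·245 + 14; 245 = 17·14 + 7; 14 = 2·7 + 0), and 7 | 14.
Extended Euclid: 9471·(-409) + 5887·(658) = 7. Scale by 2: x₀ = -818.
General solution x = x₀ + 841t; reducing mod 841 gives x = 23 (and y = -37).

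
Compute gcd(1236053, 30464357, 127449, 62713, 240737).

gcd(1236053, 30464357): 30464357 = 24·1236053 + 799085; 1236053 = 1·799085 + 436968; 799085 = 1·436968 + 362117; 436968 = 1·362117 + 74851; 362117 = 4·74851 + 62713; 74851 = 1·62713 + 12138; 62713 = 5·12138 + 2023; 12138 = 6·2023 + 0 → 2023
gcd(2023, 127449): 127449 = 63·2023 + 0 → 2023
gcd(2023, 62713): 62713 = 31·2023 + 0 → 2023
gcd(2023, 240737): 240737 = 119·2023 + 0 → 2023

2023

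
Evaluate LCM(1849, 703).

1299847

gcd first: 1849 = 2·703 + 443; 703 = 1·443 + 260; 443 = 1·260 + 183; 260 = 1·183 + 77; 183 = 2·77 + 29; 77 = 2·29 + 19; 29 = 1·19 + 10; 19 = 1·10 + 9; 10 = 1·9 + 1; 9 = 9·1 + 0 → gcd = 1
lcm = 1849·703/gcd = 1299847/1 = 1299847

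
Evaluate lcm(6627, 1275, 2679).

53513025

lcm(6627, 1275) = 6627·1275/gcd = 8449425/3 = 2816475
lcm(2816475, 2679) = 2816475·2679/gcd = 7545336525/141 = 53513025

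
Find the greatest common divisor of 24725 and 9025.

25

Euclid: 24725 = 2·9025 + 6675; 9025 = 1·6675 + 2350; 6675 = 2·2350 + 1975; 2350 = 1·1975 + 375; 1975 = 5·375 + 100; 375 = 3·100 + 75; 100 = 1·75 + 25; 75 = 3·25 + 0. Last nonzero remainder: 25.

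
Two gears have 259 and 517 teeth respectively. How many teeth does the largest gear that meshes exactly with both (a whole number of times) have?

259 = 7 · 37
517 = 11 · 47
Common: 1 = 1

1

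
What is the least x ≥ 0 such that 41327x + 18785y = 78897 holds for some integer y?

1

gcd(41327, 18785) = 3757 (Euclid: 41327 = 2·18785 + 3757; 18785 = 5·3757 + 0), and 3757 | 78897.
Extended Euclid: 41327·(1) + 18785·(-2) = 3757. Scale by 21: x₀ = 21.
General solution x = x₀ + 5t; reducing mod 5 gives x = 1 (and y = 2).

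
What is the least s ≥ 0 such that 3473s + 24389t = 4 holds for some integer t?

625

gcd(3473, 24389) = 1 (Euclid: 24389 = 7·3473 + 78; 3473 = 44·78 + 41; 78 = 1·41 + 37; 41 = 1·37 + 4; 37 = 9·4 + 1; 4 = 4·1 + 0), and 1 | 4.
Extended Euclid: 3473·(-5941) + 24389·(846) = 1. Scale by 4: s₀ = -23764.
General solution s = s₀ + 24389k; reducing mod 24389 gives s = 625 (and t = -89).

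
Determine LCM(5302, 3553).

5302 = 2 · 11 · 241; 3553 = 11 · 17 · 19
max exponents: 2 · 11 · 17 · 19 · 241 = 1712546

1712546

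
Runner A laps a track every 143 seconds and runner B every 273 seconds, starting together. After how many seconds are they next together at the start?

gcd first: 273 = 1·143 + 130; 143 = 1·130 + 13; 130 = 10·13 + 0 → gcd = 13
lcm = 143·273/gcd = 39039/13 = 3003

3003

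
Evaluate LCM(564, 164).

564 = 2² · 3 · 47; 164 = 2² · 41
max exponents: 2² · 3 · 41 · 47 = 23124

23124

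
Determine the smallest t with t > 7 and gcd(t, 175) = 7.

14

175 = 7·25. Any t with gcd(t, 175) = 7 is a multiple of 7, say 7s, with s coprime to 25.
Need s > 7/7, so s ≥ 2. First s ≥ 2 with gcd(s, 25) = 1 is s = 2. Thus t = 7·2 = 14.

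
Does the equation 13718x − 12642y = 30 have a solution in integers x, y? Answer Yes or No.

By Bézout, 13718x − 12642y = 30 has integer solutions iff gcd(13718, 12642) | 30.
Euclid: 13718 = 1·12642 + 1076; 12642 = 11·1076 + 806; 1076 = 1·806 + 270; 806 = 2·270 + 266; 270 = 1·266 + 4; 266 = 66·4 + 2; 4 = 2·2 + 0. gcd = 2; 30 mod 2 = 0. Yes.

Yes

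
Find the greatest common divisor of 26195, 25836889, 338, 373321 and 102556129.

169

gcd(26195, 25836889): 25836889 = 986·26195 + 8619; 26195 = 3·8619 + 338; 8619 = 25·338 + 169; 338 = 2·169 + 0 → 169
gcd(169, 338): 338 = 2·169 + 0 → 169
gcd(169, 373321): 373321 = 2209·169 + 0 → 169
gcd(169, 102556129): 102556129 = 606841·169 + 0 → 169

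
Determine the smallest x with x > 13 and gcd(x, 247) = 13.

Multiples of 13 above 13: 13·2, 13·3, … . Need the cofactor coprime to 247/13 = 19.
Checking s = 2, 3, … the first with gcd(s, 19) = 1 is s = 2, giving 26.

26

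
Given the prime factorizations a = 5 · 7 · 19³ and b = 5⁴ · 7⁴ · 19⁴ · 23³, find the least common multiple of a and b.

max exponent per prime: 5⁴ · 7⁴ · 19⁴ · 23³ = 2379414420254375

2379414420254375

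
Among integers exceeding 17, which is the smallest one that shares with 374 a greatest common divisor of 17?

374 = 17·22. Any k with gcd(k, 374) = 17 is a multiple of 17, say 17s, with s coprime to 22.
Need s > 17/17, so s ≥ 2. First s ≥ 2 with gcd(s, 22) = 1 is s = 3. Thus k = 17·3 = 51.

51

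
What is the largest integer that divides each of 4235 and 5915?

35

Euclid: 5915 = 1·4235 + 1680; 4235 = 2·1680 + 875; 1680 = 1·875 + 805; 875 = 1·805 + 70; 805 = 11·70 + 35; 70 = 2·35 + 0. Last nonzero remainder: 35.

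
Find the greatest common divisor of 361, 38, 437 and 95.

19

361 = 19²; 38 = 2 · 19; 437 = 19 · 23; 95 = 5 · 19
gcd takes min exponent of each prime: 19 = 19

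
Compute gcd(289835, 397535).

5

Euclid: 397535 = 1·289835 + 107700; 289835 = 2·107700 + 74435; 107700 = 1·74435 + 33265; 74435 = 2·33265 + 7905; 33265 = 4·7905 + 1645; 7905 = 4·1645 + 1325; 1645 = 1·1325 + 320; 1325 = 4·320 + 45; 320 = 7·45 + 5; 45 = 9·5 + 0. Last nonzero remainder: 5.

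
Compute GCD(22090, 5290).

10

22090 = 2 · 5 · 47²
5290 = 2 · 5 · 23²
Common: 2 · 5 = 10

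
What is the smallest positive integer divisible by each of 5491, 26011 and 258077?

lcm(5491, 26011) = 5491·26011/gcd = 142826401/19 = 7517179
lcm(7517179, 258077) = 7517179·258077/gcd = 1940011004783/5491 = 353307413

353307413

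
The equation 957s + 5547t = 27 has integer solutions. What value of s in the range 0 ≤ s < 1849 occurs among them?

968

Reduce mod 5547: 957s ≡ 27 (mod 5547). With g = gcd(957, 5547) = 3 dividing 27, divide through: 319s ≡ 9 (mod 1849).
Since gcd(319, 1849) = 1, s ≡ 9·(319)⁻¹ ≡ 968 (mod 1849). Smallest non-negative: 968.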